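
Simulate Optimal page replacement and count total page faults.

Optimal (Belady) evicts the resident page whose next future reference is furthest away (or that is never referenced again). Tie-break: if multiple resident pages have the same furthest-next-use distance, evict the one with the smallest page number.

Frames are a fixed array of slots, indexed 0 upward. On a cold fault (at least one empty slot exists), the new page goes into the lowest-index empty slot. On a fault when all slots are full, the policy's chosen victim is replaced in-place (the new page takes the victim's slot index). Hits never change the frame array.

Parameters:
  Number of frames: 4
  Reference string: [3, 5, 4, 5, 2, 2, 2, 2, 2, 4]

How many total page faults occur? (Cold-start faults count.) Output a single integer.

Answer: 4

Derivation:
Step 0: ref 3 → FAULT, frames=[3,-,-,-]
Step 1: ref 5 → FAULT, frames=[3,5,-,-]
Step 2: ref 4 → FAULT, frames=[3,5,4,-]
Step 3: ref 5 → HIT, frames=[3,5,4,-]
Step 4: ref 2 → FAULT, frames=[3,5,4,2]
Step 5: ref 2 → HIT, frames=[3,5,4,2]
Step 6: ref 2 → HIT, frames=[3,5,4,2]
Step 7: ref 2 → HIT, frames=[3,5,4,2]
Step 8: ref 2 → HIT, frames=[3,5,4,2]
Step 9: ref 4 → HIT, frames=[3,5,4,2]
Total faults: 4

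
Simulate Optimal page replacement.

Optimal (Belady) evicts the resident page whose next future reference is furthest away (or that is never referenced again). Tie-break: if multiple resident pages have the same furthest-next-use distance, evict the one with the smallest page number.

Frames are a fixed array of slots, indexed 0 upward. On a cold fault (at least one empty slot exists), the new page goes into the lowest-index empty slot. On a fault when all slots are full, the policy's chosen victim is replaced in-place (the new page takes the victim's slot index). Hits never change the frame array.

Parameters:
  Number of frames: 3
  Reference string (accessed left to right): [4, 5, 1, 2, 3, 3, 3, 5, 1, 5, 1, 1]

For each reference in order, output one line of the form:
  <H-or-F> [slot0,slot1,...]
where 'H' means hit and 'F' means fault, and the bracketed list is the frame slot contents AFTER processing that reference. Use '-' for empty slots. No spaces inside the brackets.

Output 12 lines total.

F [4,-,-]
F [4,5,-]
F [4,5,1]
F [2,5,1]
F [3,5,1]
H [3,5,1]
H [3,5,1]
H [3,5,1]
H [3,5,1]
H [3,5,1]
H [3,5,1]
H [3,5,1]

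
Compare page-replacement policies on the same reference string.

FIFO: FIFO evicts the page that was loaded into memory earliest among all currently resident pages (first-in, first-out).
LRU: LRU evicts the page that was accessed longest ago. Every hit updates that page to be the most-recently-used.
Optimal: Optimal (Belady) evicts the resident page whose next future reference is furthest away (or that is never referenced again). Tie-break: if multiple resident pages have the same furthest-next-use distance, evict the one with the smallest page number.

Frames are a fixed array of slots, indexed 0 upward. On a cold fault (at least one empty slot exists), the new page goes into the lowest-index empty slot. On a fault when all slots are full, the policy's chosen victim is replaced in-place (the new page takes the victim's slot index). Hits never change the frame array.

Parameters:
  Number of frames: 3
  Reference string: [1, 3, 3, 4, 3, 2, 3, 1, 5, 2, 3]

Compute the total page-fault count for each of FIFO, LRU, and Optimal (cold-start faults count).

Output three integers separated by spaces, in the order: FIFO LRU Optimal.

Answer: 7 8 5

Derivation:
--- FIFO ---
  step 0: ref 1 -> FAULT, frames=[1,-,-] (faults so far: 1)
  step 1: ref 3 -> FAULT, frames=[1,3,-] (faults so far: 2)
  step 2: ref 3 -> HIT, frames=[1,3,-] (faults so far: 2)
  step 3: ref 4 -> FAULT, frames=[1,3,4] (faults so far: 3)
  step 4: ref 3 -> HIT, frames=[1,3,4] (faults so far: 3)
  step 5: ref 2 -> FAULT, evict 1, frames=[2,3,4] (faults so far: 4)
  step 6: ref 3 -> HIT, frames=[2,3,4] (faults so far: 4)
  step 7: ref 1 -> FAULT, evict 3, frames=[2,1,4] (faults so far: 5)
  step 8: ref 5 -> FAULT, evict 4, frames=[2,1,5] (faults so far: 6)
  step 9: ref 2 -> HIT, frames=[2,1,5] (faults so far: 6)
  step 10: ref 3 -> FAULT, evict 2, frames=[3,1,5] (faults so far: 7)
  FIFO total faults: 7
--- LRU ---
  step 0: ref 1 -> FAULT, frames=[1,-,-] (faults so far: 1)
  step 1: ref 3 -> FAULT, frames=[1,3,-] (faults so far: 2)
  step 2: ref 3 -> HIT, frames=[1,3,-] (faults so far: 2)
  step 3: ref 4 -> FAULT, frames=[1,3,4] (faults so far: 3)
  step 4: ref 3 -> HIT, frames=[1,3,4] (faults so far: 3)
  step 5: ref 2 -> FAULT, evict 1, frames=[2,3,4] (faults so far: 4)
  step 6: ref 3 -> HIT, frames=[2,3,4] (faults so far: 4)
  step 7: ref 1 -> FAULT, evict 4, frames=[2,3,1] (faults so far: 5)
  step 8: ref 5 -> FAULT, evict 2, frames=[5,3,1] (faults so far: 6)
  step 9: ref 2 -> FAULT, evict 3, frames=[5,2,1] (faults so far: 7)
  step 10: ref 3 -> FAULT, evict 1, frames=[5,2,3] (faults so far: 8)
  LRU total faults: 8
--- Optimal ---
  step 0: ref 1 -> FAULT, frames=[1,-,-] (faults so far: 1)
  step 1: ref 3 -> FAULT, frames=[1,3,-] (faults so far: 2)
  step 2: ref 3 -> HIT, frames=[1,3,-] (faults so far: 2)
  step 3: ref 4 -> FAULT, frames=[1,3,4] (faults so far: 3)
  step 4: ref 3 -> HIT, frames=[1,3,4] (faults so far: 3)
  step 5: ref 2 -> FAULT, evict 4, frames=[1,3,2] (faults so far: 4)
  step 6: ref 3 -> HIT, frames=[1,3,2] (faults so far: 4)
  step 7: ref 1 -> HIT, frames=[1,3,2] (faults so far: 4)
  step 8: ref 5 -> FAULT, evict 1, frames=[5,3,2] (faults so far: 5)
  step 9: ref 2 -> HIT, frames=[5,3,2] (faults so far: 5)
  step 10: ref 3 -> HIT, frames=[5,3,2] (faults so far: 5)
  Optimal total faults: 5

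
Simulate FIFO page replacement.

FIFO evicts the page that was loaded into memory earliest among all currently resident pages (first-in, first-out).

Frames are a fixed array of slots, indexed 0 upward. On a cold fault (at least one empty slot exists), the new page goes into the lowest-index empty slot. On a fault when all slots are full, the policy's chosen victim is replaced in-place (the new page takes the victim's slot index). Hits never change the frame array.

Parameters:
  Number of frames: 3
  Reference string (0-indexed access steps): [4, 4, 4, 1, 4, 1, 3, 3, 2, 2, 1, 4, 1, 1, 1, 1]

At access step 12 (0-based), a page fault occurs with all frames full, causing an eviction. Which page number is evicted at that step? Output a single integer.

Answer: 3

Derivation:
Step 0: ref 4 -> FAULT, frames=[4,-,-]
Step 1: ref 4 -> HIT, frames=[4,-,-]
Step 2: ref 4 -> HIT, frames=[4,-,-]
Step 3: ref 1 -> FAULT, frames=[4,1,-]
Step 4: ref 4 -> HIT, frames=[4,1,-]
Step 5: ref 1 -> HIT, frames=[4,1,-]
Step 6: ref 3 -> FAULT, frames=[4,1,3]
Step 7: ref 3 -> HIT, frames=[4,1,3]
Step 8: ref 2 -> FAULT, evict 4, frames=[2,1,3]
Step 9: ref 2 -> HIT, frames=[2,1,3]
Step 10: ref 1 -> HIT, frames=[2,1,3]
Step 11: ref 4 -> FAULT, evict 1, frames=[2,4,3]
Step 12: ref 1 -> FAULT, evict 3, frames=[2,4,1]
At step 12: evicted page 3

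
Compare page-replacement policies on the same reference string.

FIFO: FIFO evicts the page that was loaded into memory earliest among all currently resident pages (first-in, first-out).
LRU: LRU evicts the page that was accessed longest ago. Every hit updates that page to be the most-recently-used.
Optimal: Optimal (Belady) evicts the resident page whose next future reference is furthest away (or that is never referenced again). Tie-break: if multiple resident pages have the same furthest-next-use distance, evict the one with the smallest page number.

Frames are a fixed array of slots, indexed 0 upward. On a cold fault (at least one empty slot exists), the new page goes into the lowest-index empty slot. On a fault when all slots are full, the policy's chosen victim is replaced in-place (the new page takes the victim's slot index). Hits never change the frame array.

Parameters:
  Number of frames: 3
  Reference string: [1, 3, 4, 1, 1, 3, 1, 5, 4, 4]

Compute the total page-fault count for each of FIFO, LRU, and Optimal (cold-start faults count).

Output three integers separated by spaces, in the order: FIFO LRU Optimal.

Answer: 4 5 4

Derivation:
--- FIFO ---
  step 0: ref 1 -> FAULT, frames=[1,-,-] (faults so far: 1)
  step 1: ref 3 -> FAULT, frames=[1,3,-] (faults so far: 2)
  step 2: ref 4 -> FAULT, frames=[1,3,4] (faults so far: 3)
  step 3: ref 1 -> HIT, frames=[1,3,4] (faults so far: 3)
  step 4: ref 1 -> HIT, frames=[1,3,4] (faults so far: 3)
  step 5: ref 3 -> HIT, frames=[1,3,4] (faults so far: 3)
  step 6: ref 1 -> HIT, frames=[1,3,4] (faults so far: 3)
  step 7: ref 5 -> FAULT, evict 1, frames=[5,3,4] (faults so far: 4)
  step 8: ref 4 -> HIT, frames=[5,3,4] (faults so far: 4)
  step 9: ref 4 -> HIT, frames=[5,3,4] (faults so far: 4)
  FIFO total faults: 4
--- LRU ---
  step 0: ref 1 -> FAULT, frames=[1,-,-] (faults so far: 1)
  step 1: ref 3 -> FAULT, frames=[1,3,-] (faults so far: 2)
  step 2: ref 4 -> FAULT, frames=[1,3,4] (faults so far: 3)
  step 3: ref 1 -> HIT, frames=[1,3,4] (faults so far: 3)
  step 4: ref 1 -> HIT, frames=[1,3,4] (faults so far: 3)
  step 5: ref 3 -> HIT, frames=[1,3,4] (faults so far: 3)
  step 6: ref 1 -> HIT, frames=[1,3,4] (faults so far: 3)
  step 7: ref 5 -> FAULT, evict 4, frames=[1,3,5] (faults so far: 4)
  step 8: ref 4 -> FAULT, evict 3, frames=[1,4,5] (faults so far: 5)
  step 9: ref 4 -> HIT, frames=[1,4,5] (faults so far: 5)
  LRU total faults: 5
--- Optimal ---
  step 0: ref 1 -> FAULT, frames=[1,-,-] (faults so far: 1)
  step 1: ref 3 -> FAULT, frames=[1,3,-] (faults so far: 2)
  step 2: ref 4 -> FAULT, frames=[1,3,4] (faults so far: 3)
  step 3: ref 1 -> HIT, frames=[1,3,4] (faults so far: 3)
  step 4: ref 1 -> HIT, frames=[1,3,4] (faults so far: 3)
  step 5: ref 3 -> HIT, frames=[1,3,4] (faults so far: 3)
  step 6: ref 1 -> HIT, frames=[1,3,4] (faults so far: 3)
  step 7: ref 5 -> FAULT, evict 1, frames=[5,3,4] (faults so far: 4)
  step 8: ref 4 -> HIT, frames=[5,3,4] (faults so far: 4)
  step 9: ref 4 -> HIT, frames=[5,3,4] (faults so far: 4)
  Optimal total faults: 4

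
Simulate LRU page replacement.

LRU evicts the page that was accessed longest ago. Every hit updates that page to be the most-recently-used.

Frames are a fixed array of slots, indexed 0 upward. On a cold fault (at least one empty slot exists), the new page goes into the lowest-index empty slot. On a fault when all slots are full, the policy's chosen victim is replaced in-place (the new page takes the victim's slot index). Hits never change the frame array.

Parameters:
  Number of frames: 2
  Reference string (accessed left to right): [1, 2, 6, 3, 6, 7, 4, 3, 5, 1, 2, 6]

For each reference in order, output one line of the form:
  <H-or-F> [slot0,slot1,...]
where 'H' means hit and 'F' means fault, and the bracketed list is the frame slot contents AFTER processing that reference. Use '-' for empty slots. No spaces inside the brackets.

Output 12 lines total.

F [1,-]
F [1,2]
F [6,2]
F [6,3]
H [6,3]
F [6,7]
F [4,7]
F [4,3]
F [5,3]
F [5,1]
F [2,1]
F [2,6]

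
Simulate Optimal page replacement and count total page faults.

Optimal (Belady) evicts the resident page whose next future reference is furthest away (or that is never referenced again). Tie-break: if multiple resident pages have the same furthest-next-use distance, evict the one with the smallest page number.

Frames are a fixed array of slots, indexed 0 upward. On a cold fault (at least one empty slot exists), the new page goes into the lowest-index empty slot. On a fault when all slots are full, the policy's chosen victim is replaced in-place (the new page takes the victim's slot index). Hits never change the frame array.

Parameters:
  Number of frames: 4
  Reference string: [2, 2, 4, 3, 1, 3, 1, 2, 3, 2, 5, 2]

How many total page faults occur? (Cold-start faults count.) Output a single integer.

Answer: 5

Derivation:
Step 0: ref 2 → FAULT, frames=[2,-,-,-]
Step 1: ref 2 → HIT, frames=[2,-,-,-]
Step 2: ref 4 → FAULT, frames=[2,4,-,-]
Step 3: ref 3 → FAULT, frames=[2,4,3,-]
Step 4: ref 1 → FAULT, frames=[2,4,3,1]
Step 5: ref 3 → HIT, frames=[2,4,3,1]
Step 6: ref 1 → HIT, frames=[2,4,3,1]
Step 7: ref 2 → HIT, frames=[2,4,3,1]
Step 8: ref 3 → HIT, frames=[2,4,3,1]
Step 9: ref 2 → HIT, frames=[2,4,3,1]
Step 10: ref 5 → FAULT (evict 1), frames=[2,4,3,5]
Step 11: ref 2 → HIT, frames=[2,4,3,5]
Total faults: 5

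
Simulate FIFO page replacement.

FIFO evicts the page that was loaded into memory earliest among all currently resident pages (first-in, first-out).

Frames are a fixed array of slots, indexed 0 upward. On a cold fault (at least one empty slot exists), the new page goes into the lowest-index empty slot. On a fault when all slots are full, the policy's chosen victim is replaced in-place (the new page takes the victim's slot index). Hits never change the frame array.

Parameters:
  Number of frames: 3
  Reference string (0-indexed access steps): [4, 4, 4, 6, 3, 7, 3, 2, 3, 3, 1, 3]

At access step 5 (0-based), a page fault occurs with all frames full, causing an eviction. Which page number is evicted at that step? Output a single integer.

Step 0: ref 4 -> FAULT, frames=[4,-,-]
Step 1: ref 4 -> HIT, frames=[4,-,-]
Step 2: ref 4 -> HIT, frames=[4,-,-]
Step 3: ref 6 -> FAULT, frames=[4,6,-]
Step 4: ref 3 -> FAULT, frames=[4,6,3]
Step 5: ref 7 -> FAULT, evict 4, frames=[7,6,3]
At step 5: evicted page 4

Answer: 4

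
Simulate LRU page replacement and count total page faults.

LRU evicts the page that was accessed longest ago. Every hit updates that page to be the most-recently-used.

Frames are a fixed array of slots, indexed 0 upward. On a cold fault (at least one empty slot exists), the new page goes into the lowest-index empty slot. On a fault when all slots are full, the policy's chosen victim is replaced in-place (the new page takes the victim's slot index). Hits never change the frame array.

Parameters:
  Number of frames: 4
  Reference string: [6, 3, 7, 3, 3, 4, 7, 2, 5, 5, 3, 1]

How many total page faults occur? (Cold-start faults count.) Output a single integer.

Step 0: ref 6 → FAULT, frames=[6,-,-,-]
Step 1: ref 3 → FAULT, frames=[6,3,-,-]
Step 2: ref 7 → FAULT, frames=[6,3,7,-]
Step 3: ref 3 → HIT, frames=[6,3,7,-]
Step 4: ref 3 → HIT, frames=[6,3,7,-]
Step 5: ref 4 → FAULT, frames=[6,3,7,4]
Step 6: ref 7 → HIT, frames=[6,3,7,4]
Step 7: ref 2 → FAULT (evict 6), frames=[2,3,7,4]
Step 8: ref 5 → FAULT (evict 3), frames=[2,5,7,4]
Step 9: ref 5 → HIT, frames=[2,5,7,4]
Step 10: ref 3 → FAULT (evict 4), frames=[2,5,7,3]
Step 11: ref 1 → FAULT (evict 7), frames=[2,5,1,3]
Total faults: 8

Answer: 8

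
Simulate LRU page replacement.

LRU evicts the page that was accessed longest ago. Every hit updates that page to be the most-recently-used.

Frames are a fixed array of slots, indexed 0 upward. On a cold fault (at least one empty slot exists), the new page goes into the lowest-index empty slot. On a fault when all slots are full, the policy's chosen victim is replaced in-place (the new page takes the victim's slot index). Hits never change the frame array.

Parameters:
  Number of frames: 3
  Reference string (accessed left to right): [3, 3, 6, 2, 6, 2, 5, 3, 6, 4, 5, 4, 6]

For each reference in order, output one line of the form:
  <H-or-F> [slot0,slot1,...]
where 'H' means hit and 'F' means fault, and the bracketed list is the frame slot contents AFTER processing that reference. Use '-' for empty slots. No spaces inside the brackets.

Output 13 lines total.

F [3,-,-]
H [3,-,-]
F [3,6,-]
F [3,6,2]
H [3,6,2]
H [3,6,2]
F [5,6,2]
F [5,3,2]
F [5,3,6]
F [4,3,6]
F [4,5,6]
H [4,5,6]
H [4,5,6]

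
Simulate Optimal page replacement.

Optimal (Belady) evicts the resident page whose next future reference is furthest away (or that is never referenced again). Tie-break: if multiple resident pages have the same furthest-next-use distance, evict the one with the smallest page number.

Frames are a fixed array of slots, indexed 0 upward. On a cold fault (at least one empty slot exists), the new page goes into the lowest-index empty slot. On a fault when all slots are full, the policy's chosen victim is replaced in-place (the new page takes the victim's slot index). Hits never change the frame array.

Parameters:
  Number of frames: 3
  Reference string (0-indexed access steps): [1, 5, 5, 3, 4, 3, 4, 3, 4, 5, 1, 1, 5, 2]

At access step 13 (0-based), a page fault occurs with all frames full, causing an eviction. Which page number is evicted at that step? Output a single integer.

Step 0: ref 1 -> FAULT, frames=[1,-,-]
Step 1: ref 5 -> FAULT, frames=[1,5,-]
Step 2: ref 5 -> HIT, frames=[1,5,-]
Step 3: ref 3 -> FAULT, frames=[1,5,3]
Step 4: ref 4 -> FAULT, evict 1, frames=[4,5,3]
Step 5: ref 3 -> HIT, frames=[4,5,3]
Step 6: ref 4 -> HIT, frames=[4,5,3]
Step 7: ref 3 -> HIT, frames=[4,5,3]
Step 8: ref 4 -> HIT, frames=[4,5,3]
Step 9: ref 5 -> HIT, frames=[4,5,3]
Step 10: ref 1 -> FAULT, evict 3, frames=[4,5,1]
Step 11: ref 1 -> HIT, frames=[4,5,1]
Step 12: ref 5 -> HIT, frames=[4,5,1]
Step 13: ref 2 -> FAULT, evict 1, frames=[4,5,2]
At step 13: evicted page 1

Answer: 1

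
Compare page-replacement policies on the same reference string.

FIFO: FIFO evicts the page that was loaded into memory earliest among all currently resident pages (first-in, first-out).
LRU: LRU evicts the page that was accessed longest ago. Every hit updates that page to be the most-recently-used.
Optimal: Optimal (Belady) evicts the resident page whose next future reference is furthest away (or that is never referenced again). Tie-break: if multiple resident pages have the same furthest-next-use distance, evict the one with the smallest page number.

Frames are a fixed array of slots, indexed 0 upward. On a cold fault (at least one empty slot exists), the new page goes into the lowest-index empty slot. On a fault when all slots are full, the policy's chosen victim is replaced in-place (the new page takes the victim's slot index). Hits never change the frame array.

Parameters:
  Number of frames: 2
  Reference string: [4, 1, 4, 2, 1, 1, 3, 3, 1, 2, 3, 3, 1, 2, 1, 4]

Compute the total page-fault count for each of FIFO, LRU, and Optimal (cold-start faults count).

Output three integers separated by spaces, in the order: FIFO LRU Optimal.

Answer: 10 10 7

Derivation:
--- FIFO ---
  step 0: ref 4 -> FAULT, frames=[4,-] (faults so far: 1)
  step 1: ref 1 -> FAULT, frames=[4,1] (faults so far: 2)
  step 2: ref 4 -> HIT, frames=[4,1] (faults so far: 2)
  step 3: ref 2 -> FAULT, evict 4, frames=[2,1] (faults so far: 3)
  step 4: ref 1 -> HIT, frames=[2,1] (faults so far: 3)
  step 5: ref 1 -> HIT, frames=[2,1] (faults so far: 3)
  step 6: ref 3 -> FAULT, evict 1, frames=[2,3] (faults so far: 4)
  step 7: ref 3 -> HIT, frames=[2,3] (faults so far: 4)
  step 8: ref 1 -> FAULT, evict 2, frames=[1,3] (faults so far: 5)
  step 9: ref 2 -> FAULT, evict 3, frames=[1,2] (faults so far: 6)
  step 10: ref 3 -> FAULT, evict 1, frames=[3,2] (faults so far: 7)
  step 11: ref 3 -> HIT, frames=[3,2] (faults so far: 7)
  step 12: ref 1 -> FAULT, evict 2, frames=[3,1] (faults so far: 8)
  step 13: ref 2 -> FAULT, evict 3, frames=[2,1] (faults so far: 9)
  step 14: ref 1 -> HIT, frames=[2,1] (faults so far: 9)
  step 15: ref 4 -> FAULT, evict 1, frames=[2,4] (faults so far: 10)
  FIFO total faults: 10
--- LRU ---
  step 0: ref 4 -> FAULT, frames=[4,-] (faults so far: 1)
  step 1: ref 1 -> FAULT, frames=[4,1] (faults so far: 2)
  step 2: ref 4 -> HIT, frames=[4,1] (faults so far: 2)
  step 3: ref 2 -> FAULT, evict 1, frames=[4,2] (faults so far: 3)
  step 4: ref 1 -> FAULT, evict 4, frames=[1,2] (faults so far: 4)
  step 5: ref 1 -> HIT, frames=[1,2] (faults so far: 4)
  step 6: ref 3 -> FAULT, evict 2, frames=[1,3] (faults so far: 5)
  step 7: ref 3 -> HIT, frames=[1,3] (faults so far: 5)
  step 8: ref 1 -> HIT, frames=[1,3] (faults so far: 5)
  step 9: ref 2 -> FAULT, evict 3, frames=[1,2] (faults so far: 6)
  step 10: ref 3 -> FAULT, evict 1, frames=[3,2] (faults so far: 7)
  step 11: ref 3 -> HIT, frames=[3,2] (faults so far: 7)
  step 12: ref 1 -> FAULT, evict 2, frames=[3,1] (faults so far: 8)
  step 13: ref 2 -> FAULT, evict 3, frames=[2,1] (faults so far: 9)
  step 14: ref 1 -> HIT, frames=[2,1] (faults so far: 9)
  step 15: ref 4 -> FAULT, evict 2, frames=[4,1] (faults so far: 10)
  LRU total faults: 10
--- Optimal ---
  step 0: ref 4 -> FAULT, frames=[4,-] (faults so far: 1)
  step 1: ref 1 -> FAULT, frames=[4,1] (faults so far: 2)
  step 2: ref 4 -> HIT, frames=[4,1] (faults so far: 2)
  step 3: ref 2 -> FAULT, evict 4, frames=[2,1] (faults so far: 3)
  step 4: ref 1 -> HIT, frames=[2,1] (faults so far: 3)
  step 5: ref 1 -> HIT, frames=[2,1] (faults so far: 3)
  step 6: ref 3 -> FAULT, evict 2, frames=[3,1] (faults so far: 4)
  step 7: ref 3 -> HIT, frames=[3,1] (faults so far: 4)
  step 8: ref 1 -> HIT, frames=[3,1] (faults so far: 4)
  step 9: ref 2 -> FAULT, evict 1, frames=[3,2] (faults so far: 5)
  step 10: ref 3 -> HIT, frames=[3,2] (faults so far: 5)
  step 11: ref 3 -> HIT, frames=[3,2] (faults so far: 5)
  step 12: ref 1 -> FAULT, evict 3, frames=[1,2] (faults so far: 6)
  step 13: ref 2 -> HIT, frames=[1,2] (faults so far: 6)
  step 14: ref 1 -> HIT, frames=[1,2] (faults so far: 6)
  step 15: ref 4 -> FAULT, evict 1, frames=[4,2] (faults so far: 7)
  Optimal total faults: 7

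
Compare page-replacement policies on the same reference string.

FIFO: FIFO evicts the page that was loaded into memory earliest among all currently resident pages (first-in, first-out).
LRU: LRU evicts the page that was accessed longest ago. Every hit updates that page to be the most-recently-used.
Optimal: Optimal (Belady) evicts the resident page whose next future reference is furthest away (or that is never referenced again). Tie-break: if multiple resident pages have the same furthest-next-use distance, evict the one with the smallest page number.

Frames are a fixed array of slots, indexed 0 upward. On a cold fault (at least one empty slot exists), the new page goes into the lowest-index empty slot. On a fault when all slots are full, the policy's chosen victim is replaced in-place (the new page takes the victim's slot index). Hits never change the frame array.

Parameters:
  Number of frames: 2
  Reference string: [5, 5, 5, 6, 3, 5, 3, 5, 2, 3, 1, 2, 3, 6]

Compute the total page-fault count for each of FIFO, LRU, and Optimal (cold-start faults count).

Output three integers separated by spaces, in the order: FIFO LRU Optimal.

--- FIFO ---
  step 0: ref 5 -> FAULT, frames=[5,-] (faults so far: 1)
  step 1: ref 5 -> HIT, frames=[5,-] (faults so far: 1)
  step 2: ref 5 -> HIT, frames=[5,-] (faults so far: 1)
  step 3: ref 6 -> FAULT, frames=[5,6] (faults so far: 2)
  step 4: ref 3 -> FAULT, evict 5, frames=[3,6] (faults so far: 3)
  step 5: ref 5 -> FAULT, evict 6, frames=[3,5] (faults so far: 4)
  step 6: ref 3 -> HIT, frames=[3,5] (faults so far: 4)
  step 7: ref 5 -> HIT, frames=[3,5] (faults so far: 4)
  step 8: ref 2 -> FAULT, evict 3, frames=[2,5] (faults so far: 5)
  step 9: ref 3 -> FAULT, evict 5, frames=[2,3] (faults so far: 6)
  step 10: ref 1 -> FAULT, evict 2, frames=[1,3] (faults so far: 7)
  step 11: ref 2 -> FAULT, evict 3, frames=[1,2] (faults so far: 8)
  step 12: ref 3 -> FAULT, evict 1, frames=[3,2] (faults so far: 9)
  step 13: ref 6 -> FAULT, evict 2, frames=[3,6] (faults so far: 10)
  FIFO total faults: 10
--- LRU ---
  step 0: ref 5 -> FAULT, frames=[5,-] (faults so far: 1)
  step 1: ref 5 -> HIT, frames=[5,-] (faults so far: 1)
  step 2: ref 5 -> HIT, frames=[5,-] (faults so far: 1)
  step 3: ref 6 -> FAULT, frames=[5,6] (faults so far: 2)
  step 4: ref 3 -> FAULT, evict 5, frames=[3,6] (faults so far: 3)
  step 5: ref 5 -> FAULT, evict 6, frames=[3,5] (faults so far: 4)
  step 6: ref 3 -> HIT, frames=[3,5] (faults so far: 4)
  step 7: ref 5 -> HIT, frames=[3,5] (faults so far: 4)
  step 8: ref 2 -> FAULT, evict 3, frames=[2,5] (faults so far: 5)
  step 9: ref 3 -> FAULT, evict 5, frames=[2,3] (faults so far: 6)
  step 10: ref 1 -> FAULT, evict 2, frames=[1,3] (faults so far: 7)
  step 11: ref 2 -> FAULT, evict 3, frames=[1,2] (faults so far: 8)
  step 12: ref 3 -> FAULT, evict 1, frames=[3,2] (faults so far: 9)
  step 13: ref 6 -> FAULT, evict 2, frames=[3,6] (faults so far: 10)
  LRU total faults: 10
--- Optimal ---
  step 0: ref 5 -> FAULT, frames=[5,-] (faults so far: 1)
  step 1: ref 5 -> HIT, frames=[5,-] (faults so far: 1)
  step 2: ref 5 -> HIT, frames=[5,-] (faults so far: 1)
  step 3: ref 6 -> FAULT, frames=[5,6] (faults so far: 2)
  step 4: ref 3 -> FAULT, evict 6, frames=[5,3] (faults so far: 3)
  step 5: ref 5 -> HIT, frames=[5,3] (faults so far: 3)
  step 6: ref 3 -> HIT, frames=[5,3] (faults so far: 3)
  step 7: ref 5 -> HIT, frames=[5,3] (faults so far: 3)
  step 8: ref 2 -> FAULT, evict 5, frames=[2,3] (faults so far: 4)
  step 9: ref 3 -> HIT, frames=[2,3] (faults so far: 4)
  step 10: ref 1 -> FAULT, evict 3, frames=[2,1] (faults so far: 5)
  step 11: ref 2 -> HIT, frames=[2,1] (faults so far: 5)
  step 12: ref 3 -> FAULT, evict 1, frames=[2,3] (faults so far: 6)
  step 13: ref 6 -> FAULT, evict 2, frames=[6,3] (faults so far: 7)
  Optimal total faults: 7

Answer: 10 10 7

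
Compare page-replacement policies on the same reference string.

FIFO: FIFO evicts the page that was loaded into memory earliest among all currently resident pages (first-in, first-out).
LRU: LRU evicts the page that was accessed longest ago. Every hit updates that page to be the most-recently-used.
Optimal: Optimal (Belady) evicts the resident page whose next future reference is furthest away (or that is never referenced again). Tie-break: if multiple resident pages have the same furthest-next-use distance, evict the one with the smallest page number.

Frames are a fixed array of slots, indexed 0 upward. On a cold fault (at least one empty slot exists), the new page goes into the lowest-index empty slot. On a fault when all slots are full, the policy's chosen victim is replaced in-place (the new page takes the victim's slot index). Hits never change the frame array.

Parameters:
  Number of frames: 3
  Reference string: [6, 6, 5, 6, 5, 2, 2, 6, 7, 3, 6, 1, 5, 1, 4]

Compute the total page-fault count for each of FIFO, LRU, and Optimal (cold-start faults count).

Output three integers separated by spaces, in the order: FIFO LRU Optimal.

Answer: 9 8 7

Derivation:
--- FIFO ---
  step 0: ref 6 -> FAULT, frames=[6,-,-] (faults so far: 1)
  step 1: ref 6 -> HIT, frames=[6,-,-] (faults so far: 1)
  step 2: ref 5 -> FAULT, frames=[6,5,-] (faults so far: 2)
  step 3: ref 6 -> HIT, frames=[6,5,-] (faults so far: 2)
  step 4: ref 5 -> HIT, frames=[6,5,-] (faults so far: 2)
  step 5: ref 2 -> FAULT, frames=[6,5,2] (faults so far: 3)
  step 6: ref 2 -> HIT, frames=[6,5,2] (faults so far: 3)
  step 7: ref 6 -> HIT, frames=[6,5,2] (faults so far: 3)
  step 8: ref 7 -> FAULT, evict 6, frames=[7,5,2] (faults so far: 4)
  step 9: ref 3 -> FAULT, evict 5, frames=[7,3,2] (faults so far: 5)
  step 10: ref 6 -> FAULT, evict 2, frames=[7,3,6] (faults so far: 6)
  step 11: ref 1 -> FAULT, evict 7, frames=[1,3,6] (faults so far: 7)
  step 12: ref 5 -> FAULT, evict 3, frames=[1,5,6] (faults so far: 8)
  step 13: ref 1 -> HIT, frames=[1,5,6] (faults so far: 8)
  step 14: ref 4 -> FAULT, evict 6, frames=[1,5,4] (faults so far: 9)
  FIFO total faults: 9
--- LRU ---
  step 0: ref 6 -> FAULT, frames=[6,-,-] (faults so far: 1)
  step 1: ref 6 -> HIT, frames=[6,-,-] (faults so far: 1)
  step 2: ref 5 -> FAULT, frames=[6,5,-] (faults so far: 2)
  step 3: ref 6 -> HIT, frames=[6,5,-] (faults so far: 2)
  step 4: ref 5 -> HIT, frames=[6,5,-] (faults so far: 2)
  step 5: ref 2 -> FAULT, frames=[6,5,2] (faults so far: 3)
  step 6: ref 2 -> HIT, frames=[6,5,2] (faults so far: 3)
  step 7: ref 6 -> HIT, frames=[6,5,2] (faults so far: 3)
  step 8: ref 7 -> FAULT, evict 5, frames=[6,7,2] (faults so far: 4)
  step 9: ref 3 -> FAULT, evict 2, frames=[6,7,3] (faults so far: 5)
  step 10: ref 6 -> HIT, frames=[6,7,3] (faults so far: 5)
  step 11: ref 1 -> FAULT, evict 7, frames=[6,1,3] (faults so far: 6)
  step 12: ref 5 -> FAULT, evict 3, frames=[6,1,5] (faults so far: 7)
  step 13: ref 1 -> HIT, frames=[6,1,5] (faults so far: 7)
  step 14: ref 4 -> FAULT, evict 6, frames=[4,1,5] (faults so far: 8)
  LRU total faults: 8
--- Optimal ---
  step 0: ref 6 -> FAULT, frames=[6,-,-] (faults so far: 1)
  step 1: ref 6 -> HIT, frames=[6,-,-] (faults so far: 1)
  step 2: ref 5 -> FAULT, frames=[6,5,-] (faults so far: 2)
  step 3: ref 6 -> HIT, frames=[6,5,-] (faults so far: 2)
  step 4: ref 5 -> HIT, frames=[6,5,-] (faults so far: 2)
  step 5: ref 2 -> FAULT, frames=[6,5,2] (faults so far: 3)
  step 6: ref 2 -> HIT, frames=[6,5,2] (faults so far: 3)
  step 7: ref 6 -> HIT, frames=[6,5,2] (faults so far: 3)
  step 8: ref 7 -> FAULT, evict 2, frames=[6,5,7] (faults so far: 4)
  step 9: ref 3 -> FAULT, evict 7, frames=[6,5,3] (faults so far: 5)
  step 10: ref 6 -> HIT, frames=[6,5,3] (faults so far: 5)
  step 11: ref 1 -> FAULT, evict 3, frames=[6,5,1] (faults so far: 6)
  step 12: ref 5 -> HIT, frames=[6,5,1] (faults so far: 6)
  step 13: ref 1 -> HIT, frames=[6,5,1] (faults so far: 6)
  step 14: ref 4 -> FAULT, evict 1, frames=[6,5,4] (faults so far: 7)
  Optimal total faults: 7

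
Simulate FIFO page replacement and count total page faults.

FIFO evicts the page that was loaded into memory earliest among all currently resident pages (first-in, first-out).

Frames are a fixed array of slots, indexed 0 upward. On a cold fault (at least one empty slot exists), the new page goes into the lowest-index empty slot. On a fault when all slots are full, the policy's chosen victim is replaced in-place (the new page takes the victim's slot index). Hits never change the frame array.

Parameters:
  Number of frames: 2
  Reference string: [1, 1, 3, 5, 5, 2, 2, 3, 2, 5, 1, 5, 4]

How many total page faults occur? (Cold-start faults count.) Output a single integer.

Step 0: ref 1 → FAULT, frames=[1,-]
Step 1: ref 1 → HIT, frames=[1,-]
Step 2: ref 3 → FAULT, frames=[1,3]
Step 3: ref 5 → FAULT (evict 1), frames=[5,3]
Step 4: ref 5 → HIT, frames=[5,3]
Step 5: ref 2 → FAULT (evict 3), frames=[5,2]
Step 6: ref 2 → HIT, frames=[5,2]
Step 7: ref 3 → FAULT (evict 5), frames=[3,2]
Step 8: ref 2 → HIT, frames=[3,2]
Step 9: ref 5 → FAULT (evict 2), frames=[3,5]
Step 10: ref 1 → FAULT (evict 3), frames=[1,5]
Step 11: ref 5 → HIT, frames=[1,5]
Step 12: ref 4 → FAULT (evict 5), frames=[1,4]
Total faults: 8

Answer: 8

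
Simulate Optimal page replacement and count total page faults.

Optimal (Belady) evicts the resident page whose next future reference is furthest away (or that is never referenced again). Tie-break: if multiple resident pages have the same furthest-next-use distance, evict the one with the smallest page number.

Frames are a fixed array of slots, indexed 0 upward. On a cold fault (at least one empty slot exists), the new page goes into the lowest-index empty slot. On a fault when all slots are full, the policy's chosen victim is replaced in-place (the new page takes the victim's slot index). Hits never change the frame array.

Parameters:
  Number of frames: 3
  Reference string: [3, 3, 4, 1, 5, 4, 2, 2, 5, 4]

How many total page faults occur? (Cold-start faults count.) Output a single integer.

Step 0: ref 3 → FAULT, frames=[3,-,-]
Step 1: ref 3 → HIT, frames=[3,-,-]
Step 2: ref 4 → FAULT, frames=[3,4,-]
Step 3: ref 1 → FAULT, frames=[3,4,1]
Step 4: ref 5 → FAULT (evict 1), frames=[3,4,5]
Step 5: ref 4 → HIT, frames=[3,4,5]
Step 6: ref 2 → FAULT (evict 3), frames=[2,4,5]
Step 7: ref 2 → HIT, frames=[2,4,5]
Step 8: ref 5 → HIT, frames=[2,4,5]
Step 9: ref 4 → HIT, frames=[2,4,5]
Total faults: 5

Answer: 5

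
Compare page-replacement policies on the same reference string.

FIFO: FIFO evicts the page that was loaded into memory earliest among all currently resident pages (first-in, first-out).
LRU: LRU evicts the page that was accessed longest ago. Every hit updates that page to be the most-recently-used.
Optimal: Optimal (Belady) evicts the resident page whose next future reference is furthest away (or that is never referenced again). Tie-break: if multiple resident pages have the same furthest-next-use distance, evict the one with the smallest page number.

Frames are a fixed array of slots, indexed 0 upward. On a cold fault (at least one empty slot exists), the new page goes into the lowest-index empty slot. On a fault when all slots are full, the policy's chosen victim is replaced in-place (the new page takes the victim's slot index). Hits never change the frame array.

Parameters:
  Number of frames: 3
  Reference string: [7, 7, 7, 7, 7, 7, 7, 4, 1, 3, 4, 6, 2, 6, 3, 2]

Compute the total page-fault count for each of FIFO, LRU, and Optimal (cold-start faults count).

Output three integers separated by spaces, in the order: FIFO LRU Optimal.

--- FIFO ---
  step 0: ref 7 -> FAULT, frames=[7,-,-] (faults so far: 1)
  step 1: ref 7 -> HIT, frames=[7,-,-] (faults so far: 1)
  step 2: ref 7 -> HIT, frames=[7,-,-] (faults so far: 1)
  step 3: ref 7 -> HIT, frames=[7,-,-] (faults so far: 1)
  step 4: ref 7 -> HIT, frames=[7,-,-] (faults so far: 1)
  step 5: ref 7 -> HIT, frames=[7,-,-] (faults so far: 1)
  step 6: ref 7 -> HIT, frames=[7,-,-] (faults so far: 1)
  step 7: ref 4 -> FAULT, frames=[7,4,-] (faults so far: 2)
  step 8: ref 1 -> FAULT, frames=[7,4,1] (faults so far: 3)
  step 9: ref 3 -> FAULT, evict 7, frames=[3,4,1] (faults so far: 4)
  step 10: ref 4 -> HIT, frames=[3,4,1] (faults so far: 4)
  step 11: ref 6 -> FAULT, evict 4, frames=[3,6,1] (faults so far: 5)
  step 12: ref 2 -> FAULT, evict 1, frames=[3,6,2] (faults so far: 6)
  step 13: ref 6 -> HIT, frames=[3,6,2] (faults so far: 6)
  step 14: ref 3 -> HIT, frames=[3,6,2] (faults so far: 6)
  step 15: ref 2 -> HIT, frames=[3,6,2] (faults so far: 6)
  FIFO total faults: 6
--- LRU ---
  step 0: ref 7 -> FAULT, frames=[7,-,-] (faults so far: 1)
  step 1: ref 7 -> HIT, frames=[7,-,-] (faults so far: 1)
  step 2: ref 7 -> HIT, frames=[7,-,-] (faults so far: 1)
  step 3: ref 7 -> HIT, frames=[7,-,-] (faults so far: 1)
  step 4: ref 7 -> HIT, frames=[7,-,-] (faults so far: 1)
  step 5: ref 7 -> HIT, frames=[7,-,-] (faults so far: 1)
  step 6: ref 7 -> HIT, frames=[7,-,-] (faults so far: 1)
  step 7: ref 4 -> FAULT, frames=[7,4,-] (faults so far: 2)
  step 8: ref 1 -> FAULT, frames=[7,4,1] (faults so far: 3)
  step 9: ref 3 -> FAULT, evict 7, frames=[3,4,1] (faults so far: 4)
  step 10: ref 4 -> HIT, frames=[3,4,1] (faults so far: 4)
  step 11: ref 6 -> FAULT, evict 1, frames=[3,4,6] (faults so far: 5)
  step 12: ref 2 -> FAULT, evict 3, frames=[2,4,6] (faults so far: 6)
  step 13: ref 6 -> HIT, frames=[2,4,6] (faults so far: 6)
  step 14: ref 3 -> FAULT, evict 4, frames=[2,3,6] (faults so far: 7)
  step 15: ref 2 -> HIT, frames=[2,3,6] (faults so far: 7)
  LRU total faults: 7
--- Optimal ---
  step 0: ref 7 -> FAULT, frames=[7,-,-] (faults so far: 1)
  step 1: ref 7 -> HIT, frames=[7,-,-] (faults so far: 1)
  step 2: ref 7 -> HIT, frames=[7,-,-] (faults so far: 1)
  step 3: ref 7 -> HIT, frames=[7,-,-] (faults so far: 1)
  step 4: ref 7 -> HIT, frames=[7,-,-] (faults so far: 1)
  step 5: ref 7 -> HIT, frames=[7,-,-] (faults so far: 1)
  step 6: ref 7 -> HIT, frames=[7,-,-] (faults so far: 1)
  step 7: ref 4 -> FAULT, frames=[7,4,-] (faults so far: 2)
  step 8: ref 1 -> FAULT, frames=[7,4,1] (faults so far: 3)
  step 9: ref 3 -> FAULT, evict 1, frames=[7,4,3] (faults so far: 4)
  step 10: ref 4 -> HIT, frames=[7,4,3] (faults so far: 4)
  step 11: ref 6 -> FAULT, evict 4, frames=[7,6,3] (faults so far: 5)
  step 12: ref 2 -> FAULT, evict 7, frames=[2,6,3] (faults so far: 6)
  step 13: ref 6 -> HIT, frames=[2,6,3] (faults so far: 6)
  step 14: ref 3 -> HIT, frames=[2,6,3] (faults so far: 6)
  step 15: ref 2 -> HIT, frames=[2,6,3] (faults so far: 6)
  Optimal total faults: 6

Answer: 6 7 6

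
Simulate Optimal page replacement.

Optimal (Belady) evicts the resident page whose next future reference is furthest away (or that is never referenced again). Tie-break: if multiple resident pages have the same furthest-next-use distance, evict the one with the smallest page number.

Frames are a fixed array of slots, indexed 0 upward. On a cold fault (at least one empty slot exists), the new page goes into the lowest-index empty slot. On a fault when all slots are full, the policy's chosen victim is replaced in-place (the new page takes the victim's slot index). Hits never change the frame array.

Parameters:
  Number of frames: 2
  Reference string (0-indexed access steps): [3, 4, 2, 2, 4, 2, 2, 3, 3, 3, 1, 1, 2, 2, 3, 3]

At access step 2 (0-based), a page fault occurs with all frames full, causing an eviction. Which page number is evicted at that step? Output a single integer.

Answer: 3

Derivation:
Step 0: ref 3 -> FAULT, frames=[3,-]
Step 1: ref 4 -> FAULT, frames=[3,4]
Step 2: ref 2 -> FAULT, evict 3, frames=[2,4]
At step 2: evicted page 3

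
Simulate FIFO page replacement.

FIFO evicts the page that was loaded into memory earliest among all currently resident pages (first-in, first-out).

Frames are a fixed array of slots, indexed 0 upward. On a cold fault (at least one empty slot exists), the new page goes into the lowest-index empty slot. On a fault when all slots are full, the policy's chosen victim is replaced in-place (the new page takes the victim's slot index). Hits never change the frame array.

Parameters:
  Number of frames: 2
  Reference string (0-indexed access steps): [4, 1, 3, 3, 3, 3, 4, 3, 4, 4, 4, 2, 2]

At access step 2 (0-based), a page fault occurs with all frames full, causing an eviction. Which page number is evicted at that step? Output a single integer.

Step 0: ref 4 -> FAULT, frames=[4,-]
Step 1: ref 1 -> FAULT, frames=[4,1]
Step 2: ref 3 -> FAULT, evict 4, frames=[3,1]
At step 2: evicted page 4

Answer: 4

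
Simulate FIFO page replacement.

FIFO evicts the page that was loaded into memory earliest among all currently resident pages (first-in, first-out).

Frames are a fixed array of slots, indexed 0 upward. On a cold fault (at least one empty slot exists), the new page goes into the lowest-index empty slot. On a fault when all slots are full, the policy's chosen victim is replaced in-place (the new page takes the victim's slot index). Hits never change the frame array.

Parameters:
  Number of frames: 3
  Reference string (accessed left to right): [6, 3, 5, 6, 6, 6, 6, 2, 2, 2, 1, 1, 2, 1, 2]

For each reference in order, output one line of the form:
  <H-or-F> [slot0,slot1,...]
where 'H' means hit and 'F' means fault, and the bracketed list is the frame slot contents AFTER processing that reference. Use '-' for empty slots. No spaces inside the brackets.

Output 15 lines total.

F [6,-,-]
F [6,3,-]
F [6,3,5]
H [6,3,5]
H [6,3,5]
H [6,3,5]
H [6,3,5]
F [2,3,5]
H [2,3,5]
H [2,3,5]
F [2,1,5]
H [2,1,5]
H [2,1,5]
H [2,1,5]
H [2,1,5]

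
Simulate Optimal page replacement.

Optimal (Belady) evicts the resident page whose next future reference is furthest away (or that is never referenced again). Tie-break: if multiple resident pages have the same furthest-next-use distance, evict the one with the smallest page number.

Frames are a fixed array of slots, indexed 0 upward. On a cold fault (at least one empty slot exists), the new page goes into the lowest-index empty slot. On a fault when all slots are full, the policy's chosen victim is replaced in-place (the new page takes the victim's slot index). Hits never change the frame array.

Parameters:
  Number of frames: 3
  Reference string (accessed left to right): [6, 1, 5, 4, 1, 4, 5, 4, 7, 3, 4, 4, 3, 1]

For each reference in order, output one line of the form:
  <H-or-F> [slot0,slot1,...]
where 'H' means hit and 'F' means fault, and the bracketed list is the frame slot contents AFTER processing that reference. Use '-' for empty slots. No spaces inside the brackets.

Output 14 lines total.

F [6,-,-]
F [6,1,-]
F [6,1,5]
F [4,1,5]
H [4,1,5]
H [4,1,5]
H [4,1,5]
H [4,1,5]
F [4,1,7]
F [4,1,3]
H [4,1,3]
H [4,1,3]
H [4,1,3]
H [4,1,3]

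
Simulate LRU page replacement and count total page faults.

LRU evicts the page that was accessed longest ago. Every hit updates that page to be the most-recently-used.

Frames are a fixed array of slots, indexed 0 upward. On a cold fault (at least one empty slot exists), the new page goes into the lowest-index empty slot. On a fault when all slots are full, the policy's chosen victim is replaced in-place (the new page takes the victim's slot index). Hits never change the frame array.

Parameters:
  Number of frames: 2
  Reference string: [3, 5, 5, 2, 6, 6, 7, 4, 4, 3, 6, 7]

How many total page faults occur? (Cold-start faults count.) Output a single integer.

Answer: 9

Derivation:
Step 0: ref 3 → FAULT, frames=[3,-]
Step 1: ref 5 → FAULT, frames=[3,5]
Step 2: ref 5 → HIT, frames=[3,5]
Step 3: ref 2 → FAULT (evict 3), frames=[2,5]
Step 4: ref 6 → FAULT (evict 5), frames=[2,6]
Step 5: ref 6 → HIT, frames=[2,6]
Step 6: ref 7 → FAULT (evict 2), frames=[7,6]
Step 7: ref 4 → FAULT (evict 6), frames=[7,4]
Step 8: ref 4 → HIT, frames=[7,4]
Step 9: ref 3 → FAULT (evict 7), frames=[3,4]
Step 10: ref 6 → FAULT (evict 4), frames=[3,6]
Step 11: ref 7 → FAULT (evict 3), frames=[7,6]
Total faults: 9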